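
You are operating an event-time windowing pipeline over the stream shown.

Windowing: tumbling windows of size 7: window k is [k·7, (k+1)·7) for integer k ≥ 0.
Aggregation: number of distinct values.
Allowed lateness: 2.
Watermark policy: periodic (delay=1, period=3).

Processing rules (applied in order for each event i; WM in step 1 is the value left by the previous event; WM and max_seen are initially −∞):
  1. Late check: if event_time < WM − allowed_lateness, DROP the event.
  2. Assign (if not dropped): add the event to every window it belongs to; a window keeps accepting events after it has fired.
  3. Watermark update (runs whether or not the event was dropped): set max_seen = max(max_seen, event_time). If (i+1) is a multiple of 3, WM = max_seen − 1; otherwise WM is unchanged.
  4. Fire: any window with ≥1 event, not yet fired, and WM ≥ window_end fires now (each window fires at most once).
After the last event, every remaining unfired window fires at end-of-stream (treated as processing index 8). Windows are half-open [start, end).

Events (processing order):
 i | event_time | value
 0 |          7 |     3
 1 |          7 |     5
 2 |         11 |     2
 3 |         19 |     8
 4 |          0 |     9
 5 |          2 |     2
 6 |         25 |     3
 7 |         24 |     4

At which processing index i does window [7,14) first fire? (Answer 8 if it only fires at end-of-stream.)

5

i=0 t=7 v=3: → [7,14); WM=−∞
i=1 t=7 v=5: → [7,14); WM=−∞
i=2 t=11 v=2: → [7,14); WM=10
i=3 t=19 v=8: → [14,21); WM=10
i=4 t=0 v=9: DROP (t<10-2); WM=10
i=5 t=2 v=2: DROP (t<10-2); WM=18; [7,14) fires=3
i=6 t=25 v=3: → [21,28); WM=18
i=7 t=24 v=4: → [21,28); WM=18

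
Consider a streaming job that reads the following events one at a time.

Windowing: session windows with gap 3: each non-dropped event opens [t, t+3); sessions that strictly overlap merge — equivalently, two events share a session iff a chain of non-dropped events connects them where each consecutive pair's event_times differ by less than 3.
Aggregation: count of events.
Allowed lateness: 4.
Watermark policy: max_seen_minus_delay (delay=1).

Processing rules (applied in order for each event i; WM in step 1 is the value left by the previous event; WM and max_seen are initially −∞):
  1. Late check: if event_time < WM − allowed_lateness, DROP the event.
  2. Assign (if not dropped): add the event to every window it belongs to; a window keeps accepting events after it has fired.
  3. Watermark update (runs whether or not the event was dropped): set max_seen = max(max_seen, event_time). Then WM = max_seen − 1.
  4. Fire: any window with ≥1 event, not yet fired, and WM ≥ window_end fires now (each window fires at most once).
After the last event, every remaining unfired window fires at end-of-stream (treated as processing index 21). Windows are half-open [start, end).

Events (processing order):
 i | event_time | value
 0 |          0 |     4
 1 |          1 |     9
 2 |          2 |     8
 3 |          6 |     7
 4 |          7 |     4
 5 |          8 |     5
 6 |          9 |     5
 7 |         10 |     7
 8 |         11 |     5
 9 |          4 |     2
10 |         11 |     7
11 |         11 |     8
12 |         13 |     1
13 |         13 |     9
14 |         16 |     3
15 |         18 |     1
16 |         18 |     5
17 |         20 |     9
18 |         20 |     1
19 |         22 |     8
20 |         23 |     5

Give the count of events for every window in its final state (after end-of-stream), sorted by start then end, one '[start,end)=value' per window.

[0,5)=3 [6,16)=10 [16,26)=7

i=0 t=0 v=4: → [0,3); WM=-1
i=1 t=1 v=9: → [0,4); WM=0
i=2 t=2 v=8: → [0,5); WM=1
i=3 t=6 v=7: → [6,9); WM=5
i=4 t=7 v=4: → [6,10); WM=6
i=5 t=8 v=5: → [6,11); WM=7
i=6 t=9 v=5: → [6,12); WM=8
i=7 t=10 v=7: → [6,13); WM=9
i=8 t=11 v=5: → [6,14); WM=10
i=9 t=4 v=2: DROP (t<10-4); WM=10
i=10 t=11 v=7: → [6,14); WM=10
i=11 t=11 v=8: → [6,14); WM=10
i=12 t=13 v=1: → [6,16); WM=12
i=13 t=13 v=9: → [6,16); WM=12
i=14 t=16 v=3: → [16,19); WM=15
i=15 t=18 v=1: → [16,21); WM=17
i=16 t=18 v=5: → [16,21); WM=17
i=17 t=20 v=9: → [16,23); WM=19
i=18 t=20 v=1: → [16,23); WM=19
i=19 t=22 v=8: → [16,25); WM=21
i=20 t=23 v=5: → [16,26); WM=22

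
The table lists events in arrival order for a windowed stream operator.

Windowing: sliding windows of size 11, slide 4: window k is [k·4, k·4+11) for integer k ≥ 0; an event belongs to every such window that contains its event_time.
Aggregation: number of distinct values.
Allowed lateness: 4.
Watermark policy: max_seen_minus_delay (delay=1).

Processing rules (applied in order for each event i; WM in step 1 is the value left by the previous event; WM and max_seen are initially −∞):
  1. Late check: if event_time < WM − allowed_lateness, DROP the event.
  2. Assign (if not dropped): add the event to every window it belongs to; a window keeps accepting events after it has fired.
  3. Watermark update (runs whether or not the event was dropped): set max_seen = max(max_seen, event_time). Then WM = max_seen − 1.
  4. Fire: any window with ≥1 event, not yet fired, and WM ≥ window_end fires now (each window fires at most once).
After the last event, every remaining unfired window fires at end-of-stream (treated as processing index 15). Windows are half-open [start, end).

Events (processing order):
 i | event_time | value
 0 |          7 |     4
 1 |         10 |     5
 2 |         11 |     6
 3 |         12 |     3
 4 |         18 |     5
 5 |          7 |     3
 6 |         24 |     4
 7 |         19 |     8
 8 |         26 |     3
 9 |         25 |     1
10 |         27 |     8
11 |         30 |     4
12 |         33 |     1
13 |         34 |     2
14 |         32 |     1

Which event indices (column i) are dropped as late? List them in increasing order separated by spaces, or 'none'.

i=0 t=7 v=4: → [4,15),[0,11); WM=6
i=1 t=10 v=5: → [8,19),[4,15),[0,11); WM=9
i=2 t=11 v=6: → [8,19),[4,15); WM=10
i=3 t=12 v=3: → [12,23),[8,19),[4,15); WM=11; [0,11) fires=2
i=4 t=18 v=5: → [16,27),[12,23),[8,19); WM=17; [4,15) fires=4
i=5 t=7 v=3: DROP (t<17-4); WM=17
i=6 t=24 v=4: → [24,35),[20,31),[16,27); WM=23; [8,19) fires=3 [12,23) fires=2
i=7 t=19 v=8: → [16,27),[12,23); WM=23
i=8 t=26 v=3: → [24,35),[20,31),[16,27); WM=25
i=9 t=25 v=1: → [24,35),[20,31),[16,27); WM=25
i=10 t=27 v=8: → [24,35),[20,31); WM=26
i=11 t=30 v=4: → [28,39),[24,35),[20,31); WM=29; [16,27) fires=5
i=12 t=33 v=1: → [32,43),[28,39),[24,35); WM=32; [20,31) fires=4
i=13 t=34 v=2: → [32,43),[28,39),[24,35); WM=33
i=14 t=32 v=1: → [32,43),[28,39),[24,35); WM=33

5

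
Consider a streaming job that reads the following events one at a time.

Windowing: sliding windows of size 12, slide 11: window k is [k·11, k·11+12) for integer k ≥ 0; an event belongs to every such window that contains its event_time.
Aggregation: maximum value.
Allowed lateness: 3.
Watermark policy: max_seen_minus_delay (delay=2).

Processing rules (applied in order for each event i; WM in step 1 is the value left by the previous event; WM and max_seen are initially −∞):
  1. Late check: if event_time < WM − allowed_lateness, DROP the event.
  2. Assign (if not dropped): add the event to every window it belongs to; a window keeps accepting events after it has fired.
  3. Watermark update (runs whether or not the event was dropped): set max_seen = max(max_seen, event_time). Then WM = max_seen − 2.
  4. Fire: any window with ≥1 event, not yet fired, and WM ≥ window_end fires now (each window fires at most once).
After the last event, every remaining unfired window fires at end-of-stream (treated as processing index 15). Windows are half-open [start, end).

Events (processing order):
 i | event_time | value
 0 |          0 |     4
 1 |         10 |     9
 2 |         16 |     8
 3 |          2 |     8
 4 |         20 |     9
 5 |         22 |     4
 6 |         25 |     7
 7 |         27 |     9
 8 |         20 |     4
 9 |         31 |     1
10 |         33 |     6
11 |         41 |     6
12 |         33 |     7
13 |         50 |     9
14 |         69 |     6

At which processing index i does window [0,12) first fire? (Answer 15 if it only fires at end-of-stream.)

i=0 t=0 v=4: → [0,12); WM=-2
i=1 t=10 v=9: → [0,12); WM=8
i=2 t=16 v=8: → [11,23); WM=14; [0,12) fires=9
i=3 t=2 v=8: DROP (t<14-3); WM=14
i=4 t=20 v=9: → [11,23); WM=18
i=5 t=22 v=4: → [22,34),[11,23); WM=20
i=6 t=25 v=7: → [22,34); WM=23; [11,23) fires=9
i=7 t=27 v=9: → [22,34); WM=25
i=8 t=20 v=4: DROP (t<25-3); WM=25
i=9 t=31 v=1: → [22,34); WM=29
i=10 t=33 v=6: → [33,45),[22,34); WM=31
i=11 t=41 v=6: → [33,45); WM=39; [22,34) fires=9
i=12 t=33 v=7: DROP (t<39-3); WM=39
i=13 t=50 v=9: → [44,56); WM=48; [33,45) fires=6
i=14 t=69 v=6: → [66,78); WM=67; [44,56) fires=9

2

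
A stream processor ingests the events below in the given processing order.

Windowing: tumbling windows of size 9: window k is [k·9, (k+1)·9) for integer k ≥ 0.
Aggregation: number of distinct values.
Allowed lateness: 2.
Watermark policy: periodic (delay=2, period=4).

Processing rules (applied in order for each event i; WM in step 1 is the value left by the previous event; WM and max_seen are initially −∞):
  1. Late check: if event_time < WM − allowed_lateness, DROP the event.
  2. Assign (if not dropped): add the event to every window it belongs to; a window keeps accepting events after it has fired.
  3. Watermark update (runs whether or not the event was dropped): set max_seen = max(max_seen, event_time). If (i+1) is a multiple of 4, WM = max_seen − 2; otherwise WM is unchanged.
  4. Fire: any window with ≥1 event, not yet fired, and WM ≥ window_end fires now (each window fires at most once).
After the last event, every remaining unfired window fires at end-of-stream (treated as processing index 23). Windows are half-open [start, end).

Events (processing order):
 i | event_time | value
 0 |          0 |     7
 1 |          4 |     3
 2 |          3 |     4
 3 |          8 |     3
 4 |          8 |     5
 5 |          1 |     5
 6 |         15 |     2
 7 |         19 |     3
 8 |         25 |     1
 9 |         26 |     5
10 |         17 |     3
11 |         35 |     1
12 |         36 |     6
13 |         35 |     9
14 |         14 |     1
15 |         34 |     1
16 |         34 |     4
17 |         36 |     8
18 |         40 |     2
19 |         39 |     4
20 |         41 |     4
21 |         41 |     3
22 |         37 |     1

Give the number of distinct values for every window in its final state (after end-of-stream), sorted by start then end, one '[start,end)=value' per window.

[0,9)=4 [9,18)=2 [18,27)=3 [27,36)=3 [36,45)=6

i=0 t=0 v=7: → [0,9); WM=−∞
i=1 t=4 v=3: → [0,9); WM=−∞
i=2 t=3 v=4: → [0,9); WM=−∞
i=3 t=8 v=3: → [0,9); WM=6
i=4 t=8 v=5: → [0,9); WM=6
i=5 t=1 v=5: DROP (t<6-2); WM=6
i=6 t=15 v=2: → [9,18); WM=6
i=7 t=19 v=3: → [18,27); WM=17; [0,9) fires=4
i=8 t=25 v=1: → [18,27); WM=17
i=9 t=26 v=5: → [18,27); WM=17
i=10 t=17 v=3: → [9,18); WM=17
i=11 t=35 v=1: → [27,36); WM=33; [9,18) fires=2 [18,27) fires=3
i=12 t=36 v=6: → [36,45); WM=33
i=13 t=35 v=9: → [27,36); WM=33
i=14 t=14 v=1: DROP (t<33-2); WM=33
i=15 t=34 v=1: → [27,36); WM=34
i=16 t=34 v=4: → [27,36); WM=34
i=17 t=36 v=8: → [36,45); WM=34
i=18 t=40 v=2: → [36,45); WM=34
i=19 t=39 v=4: → [36,45); WM=38; [27,36) fires=3
i=20 t=41 v=4: → [36,45); WM=38
i=21 t=41 v=3: → [36,45); WM=38
i=22 t=37 v=1: → [36,45); WM=38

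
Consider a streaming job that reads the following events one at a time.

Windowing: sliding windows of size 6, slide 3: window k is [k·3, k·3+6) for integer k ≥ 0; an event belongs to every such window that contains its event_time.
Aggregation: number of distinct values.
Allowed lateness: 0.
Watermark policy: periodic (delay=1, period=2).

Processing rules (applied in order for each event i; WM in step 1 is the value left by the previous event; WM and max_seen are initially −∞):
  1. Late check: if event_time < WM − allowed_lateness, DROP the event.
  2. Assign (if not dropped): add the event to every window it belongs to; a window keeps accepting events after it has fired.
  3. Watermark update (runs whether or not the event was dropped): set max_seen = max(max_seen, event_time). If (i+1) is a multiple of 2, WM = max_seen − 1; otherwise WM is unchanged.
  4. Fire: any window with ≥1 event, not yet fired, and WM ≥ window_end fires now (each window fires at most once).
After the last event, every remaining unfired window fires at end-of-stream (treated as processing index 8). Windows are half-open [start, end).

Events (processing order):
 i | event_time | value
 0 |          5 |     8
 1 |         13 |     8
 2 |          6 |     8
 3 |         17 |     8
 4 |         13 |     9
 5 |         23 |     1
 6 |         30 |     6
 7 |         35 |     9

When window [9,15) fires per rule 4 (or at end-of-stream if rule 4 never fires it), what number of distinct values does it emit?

i=0 t=5 v=8: → [3,9),[0,6); WM=−∞
i=1 t=13 v=8: → [12,18),[9,15); WM=12; [0,6) fires=1 [3,9) fires=1
i=2 t=6 v=8: DROP (t<12-0); WM=12
i=3 t=17 v=8: → [15,21),[12,18); WM=16; [9,15) fires=1
i=4 t=13 v=9: DROP (t<16-0); WM=16
i=5 t=23 v=1: → [21,27),[18,24); WM=22; [12,18) fires=1 [15,21) fires=1
i=6 t=30 v=6: → [30,36),[27,33); WM=22
i=7 t=35 v=9: → [33,39),[30,36); WM=34; [18,24) fires=1 [21,27) fires=1 [27,33) fires=1

1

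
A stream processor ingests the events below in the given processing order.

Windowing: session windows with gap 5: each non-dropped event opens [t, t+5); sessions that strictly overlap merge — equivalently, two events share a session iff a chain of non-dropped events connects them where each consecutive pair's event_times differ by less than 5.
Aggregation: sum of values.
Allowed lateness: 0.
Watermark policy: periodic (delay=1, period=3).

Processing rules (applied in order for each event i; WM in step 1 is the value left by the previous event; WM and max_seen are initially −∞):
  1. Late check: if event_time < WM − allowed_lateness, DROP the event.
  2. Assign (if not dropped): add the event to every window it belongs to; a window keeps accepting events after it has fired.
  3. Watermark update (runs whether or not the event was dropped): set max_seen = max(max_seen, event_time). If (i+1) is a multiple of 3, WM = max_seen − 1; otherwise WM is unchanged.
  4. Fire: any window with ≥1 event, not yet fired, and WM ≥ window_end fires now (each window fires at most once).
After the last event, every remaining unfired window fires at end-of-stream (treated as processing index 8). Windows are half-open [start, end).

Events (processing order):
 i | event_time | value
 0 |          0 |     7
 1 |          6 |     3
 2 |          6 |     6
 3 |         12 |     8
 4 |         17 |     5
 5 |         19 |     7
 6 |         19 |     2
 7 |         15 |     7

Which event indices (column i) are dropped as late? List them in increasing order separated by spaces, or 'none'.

7

i=0 t=0 v=7: → [0,5); WM=−∞
i=1 t=6 v=3: → [6,11); WM=−∞
i=2 t=6 v=6: → [6,11); WM=5
i=3 t=12 v=8: → [12,17); WM=5
i=4 t=17 v=5: → [17,22); WM=5
i=5 t=19 v=7: → [17,24); WM=18
i=6 t=19 v=2: → [17,24); WM=18
i=7 t=15 v=7: DROP (t<18-0); WM=18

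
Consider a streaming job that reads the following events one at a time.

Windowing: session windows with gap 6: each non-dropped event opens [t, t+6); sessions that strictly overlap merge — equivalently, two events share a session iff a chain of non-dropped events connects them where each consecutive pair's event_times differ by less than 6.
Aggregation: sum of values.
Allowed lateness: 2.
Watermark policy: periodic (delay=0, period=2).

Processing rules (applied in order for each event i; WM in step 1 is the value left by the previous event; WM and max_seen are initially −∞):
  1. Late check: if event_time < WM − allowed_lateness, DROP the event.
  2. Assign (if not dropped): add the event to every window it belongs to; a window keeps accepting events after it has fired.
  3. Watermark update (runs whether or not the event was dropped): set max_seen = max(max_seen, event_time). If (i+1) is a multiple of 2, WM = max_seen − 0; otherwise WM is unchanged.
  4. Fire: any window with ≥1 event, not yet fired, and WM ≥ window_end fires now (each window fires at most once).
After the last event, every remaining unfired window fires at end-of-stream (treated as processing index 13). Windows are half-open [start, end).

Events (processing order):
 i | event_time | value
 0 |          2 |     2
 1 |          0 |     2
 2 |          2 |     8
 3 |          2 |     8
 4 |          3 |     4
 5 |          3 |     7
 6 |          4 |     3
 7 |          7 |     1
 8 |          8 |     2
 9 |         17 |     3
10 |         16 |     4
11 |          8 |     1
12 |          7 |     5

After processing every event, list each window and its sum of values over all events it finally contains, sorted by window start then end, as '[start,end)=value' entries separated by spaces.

[0,14)=37 [16,23)=7

i=0 t=2 v=2: → [2,8); WM=−∞
i=1 t=0 v=2: → [0,8); WM=2
i=2 t=2 v=8: → [0,8); WM=2
i=3 t=2 v=8: → [0,8); WM=2
i=4 t=3 v=4: → [0,9); WM=2
i=5 t=3 v=7: → [0,9); WM=3
i=6 t=4 v=3: → [0,10); WM=3
i=7 t=7 v=1: → [0,13); WM=7
i=8 t=8 v=2: → [0,14); WM=7
i=9 t=17 v=3: → [17,23); WM=17
i=10 t=16 v=4: → [16,23); WM=17
i=11 t=8 v=1: DROP (t<17-2); WM=17
i=12 t=7 v=5: DROP (t<17-2); WM=17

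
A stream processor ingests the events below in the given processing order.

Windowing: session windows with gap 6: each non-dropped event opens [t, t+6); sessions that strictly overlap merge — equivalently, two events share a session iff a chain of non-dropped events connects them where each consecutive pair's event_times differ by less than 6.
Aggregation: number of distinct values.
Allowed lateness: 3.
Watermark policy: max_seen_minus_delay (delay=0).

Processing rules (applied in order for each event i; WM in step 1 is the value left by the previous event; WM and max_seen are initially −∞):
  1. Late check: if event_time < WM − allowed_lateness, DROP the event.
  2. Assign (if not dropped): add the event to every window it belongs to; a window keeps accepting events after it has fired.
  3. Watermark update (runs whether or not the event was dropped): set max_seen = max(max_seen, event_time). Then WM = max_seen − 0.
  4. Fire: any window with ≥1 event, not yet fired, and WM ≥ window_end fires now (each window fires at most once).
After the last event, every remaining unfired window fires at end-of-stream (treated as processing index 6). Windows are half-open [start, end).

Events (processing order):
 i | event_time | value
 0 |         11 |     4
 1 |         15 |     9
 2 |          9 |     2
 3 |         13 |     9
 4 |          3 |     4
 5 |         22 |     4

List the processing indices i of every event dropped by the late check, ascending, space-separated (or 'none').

2 4

i=0 t=11 v=4: → [11,17); WM=11
i=1 t=15 v=9: → [11,21); WM=15
i=2 t=9 v=2: DROP (t<15-3); WM=15
i=3 t=13 v=9: → [11,21); WM=15
i=4 t=3 v=4: DROP (t<15-3); WM=15
i=5 t=22 v=4: → [22,28); WM=22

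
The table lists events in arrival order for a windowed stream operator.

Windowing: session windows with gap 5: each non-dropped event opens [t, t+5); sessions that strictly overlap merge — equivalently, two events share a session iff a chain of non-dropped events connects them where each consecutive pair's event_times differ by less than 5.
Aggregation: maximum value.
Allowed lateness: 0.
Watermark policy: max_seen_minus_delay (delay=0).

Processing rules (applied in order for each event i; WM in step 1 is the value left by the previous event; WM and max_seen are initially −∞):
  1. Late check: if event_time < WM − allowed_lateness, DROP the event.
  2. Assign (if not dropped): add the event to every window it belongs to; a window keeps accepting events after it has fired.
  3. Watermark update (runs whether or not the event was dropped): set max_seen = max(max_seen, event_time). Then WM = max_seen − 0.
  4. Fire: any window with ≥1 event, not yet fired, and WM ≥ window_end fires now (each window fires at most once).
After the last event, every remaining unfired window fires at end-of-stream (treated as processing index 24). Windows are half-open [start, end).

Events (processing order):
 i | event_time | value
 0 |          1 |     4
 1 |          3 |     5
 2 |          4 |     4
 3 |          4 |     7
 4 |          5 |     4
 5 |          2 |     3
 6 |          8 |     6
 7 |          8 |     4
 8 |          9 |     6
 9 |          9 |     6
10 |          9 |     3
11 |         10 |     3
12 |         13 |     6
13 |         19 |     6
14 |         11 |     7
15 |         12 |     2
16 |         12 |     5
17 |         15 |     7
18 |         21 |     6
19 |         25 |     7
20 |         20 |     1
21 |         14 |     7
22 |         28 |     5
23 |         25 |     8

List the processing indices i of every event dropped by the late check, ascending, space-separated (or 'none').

5 14 15 16 17 20 21 23

i=0 t=1 v=4: → [1,6); WM=1
i=1 t=3 v=5: → [1,8); WM=3
i=2 t=4 v=4: → [1,9); WM=4
i=3 t=4 v=7: → [1,9); WM=4
i=4 t=5 v=4: → [1,10); WM=5
i=5 t=2 v=3: DROP (t<5-0); WM=5
i=6 t=8 v=6: → [1,13); WM=8
i=7 t=8 v=4: → [1,13); WM=8
i=8 t=9 v=6: → [1,14); WM=9
i=9 t=9 v=6: → [1,14); WM=9
i=10 t=9 v=3: → [1,14); WM=9
i=11 t=10 v=3: → [1,15); WM=10
i=12 t=13 v=6: → [1,18); WM=13
i=13 t=19 v=6: → [19,24); WM=19
i=14 t=11 v=7: DROP (t<19-0); WM=19
i=15 t=12 v=2: DROP (t<19-0); WM=19
i=16 t=12 v=5: DROP (t<19-0); WM=19
i=17 t=15 v=7: DROP (t<19-0); WM=19
i=18 t=21 v=6: → [19,26); WM=21
i=19 t=25 v=7: → [19,30); WM=25
i=20 t=20 v=1: DROP (t<25-0); WM=25
i=21 t=14 v=7: DROP (t<25-0); WM=25
i=22 t=28 v=5: → [19,33); WM=28
i=23 t=25 v=8: DROP (t<28-0); WM=28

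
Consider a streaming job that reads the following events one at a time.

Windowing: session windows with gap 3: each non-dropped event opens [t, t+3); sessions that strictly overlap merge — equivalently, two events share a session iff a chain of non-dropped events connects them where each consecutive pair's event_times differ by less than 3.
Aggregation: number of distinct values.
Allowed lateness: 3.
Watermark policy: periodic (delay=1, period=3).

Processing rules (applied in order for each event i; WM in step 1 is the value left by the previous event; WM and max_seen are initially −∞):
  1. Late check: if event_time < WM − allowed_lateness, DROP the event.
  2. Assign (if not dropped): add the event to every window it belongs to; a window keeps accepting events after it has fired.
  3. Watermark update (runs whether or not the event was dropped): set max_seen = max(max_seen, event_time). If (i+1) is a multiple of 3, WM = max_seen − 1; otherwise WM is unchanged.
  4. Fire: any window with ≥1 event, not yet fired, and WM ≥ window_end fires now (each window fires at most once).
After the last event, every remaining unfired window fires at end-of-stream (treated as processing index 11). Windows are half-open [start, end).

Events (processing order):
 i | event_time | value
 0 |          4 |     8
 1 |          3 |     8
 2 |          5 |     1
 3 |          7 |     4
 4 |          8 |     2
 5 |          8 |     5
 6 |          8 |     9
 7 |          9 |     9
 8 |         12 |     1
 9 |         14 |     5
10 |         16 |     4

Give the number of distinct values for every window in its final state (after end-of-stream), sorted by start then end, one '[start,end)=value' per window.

i=0 t=4 v=8: → [4,7); WM=−∞
i=1 t=3 v=8: → [3,7); WM=−∞
i=2 t=5 v=1: → [3,8); WM=4
i=3 t=7 v=4: → [3,10); WM=4
i=4 t=8 v=2: → [3,11); WM=4
i=5 t=8 v=5: → [3,11); WM=7
i=6 t=8 v=9: → [3,11); WM=7
i=7 t=9 v=9: → [3,12); WM=7
i=8 t=12 v=1: → [12,15); WM=11
i=9 t=14 v=5: → [12,17); WM=11
i=10 t=16 v=4: → [12,19); WM=11

[3,12)=6 [12,19)=3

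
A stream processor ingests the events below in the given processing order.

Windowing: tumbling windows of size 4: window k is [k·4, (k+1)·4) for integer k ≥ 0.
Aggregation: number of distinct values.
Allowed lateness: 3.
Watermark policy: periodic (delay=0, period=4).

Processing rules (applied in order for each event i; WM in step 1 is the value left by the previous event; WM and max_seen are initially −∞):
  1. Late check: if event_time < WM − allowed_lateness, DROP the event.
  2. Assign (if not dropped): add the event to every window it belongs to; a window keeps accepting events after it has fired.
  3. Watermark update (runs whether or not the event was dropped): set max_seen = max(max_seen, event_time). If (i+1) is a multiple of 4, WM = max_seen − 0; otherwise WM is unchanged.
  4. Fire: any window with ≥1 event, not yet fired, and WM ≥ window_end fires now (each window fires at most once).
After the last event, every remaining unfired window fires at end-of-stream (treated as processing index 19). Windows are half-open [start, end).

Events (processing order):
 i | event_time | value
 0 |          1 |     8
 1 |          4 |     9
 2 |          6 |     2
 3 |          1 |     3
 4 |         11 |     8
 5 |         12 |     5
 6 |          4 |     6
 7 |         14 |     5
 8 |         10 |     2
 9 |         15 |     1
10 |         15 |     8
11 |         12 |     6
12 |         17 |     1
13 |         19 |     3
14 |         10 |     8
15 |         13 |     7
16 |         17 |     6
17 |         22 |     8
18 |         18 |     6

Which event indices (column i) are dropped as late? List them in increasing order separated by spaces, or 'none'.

8 14

i=0 t=1 v=8: → [0,4); WM=−∞
i=1 t=4 v=9: → [4,8); WM=−∞
i=2 t=6 v=2: → [4,8); WM=−∞
i=3 t=1 v=3: → [0,4); WM=6; [0,4) fires=2
i=4 t=11 v=8: → [8,12); WM=6
i=5 t=12 v=5: → [12,16); WM=6
i=6 t=4 v=6: → [4,8); WM=6
i=7 t=14 v=5: → [12,16); WM=14; [4,8) fires=3 [8,12) fires=1
i=8 t=10 v=2: DROP (t<14-3); WM=14
i=9 t=15 v=1: → [12,16); WM=14
i=10 t=15 v=8: → [12,16); WM=14
i=11 t=12 v=6: → [12,16); WM=15
i=12 t=17 v=1: → [16,20); WM=15
i=13 t=19 v=3: → [16,20); WM=15
i=14 t=10 v=8: DROP (t<15-3); WM=15
i=15 t=13 v=7: → [12,16); WM=19; [12,16) fires=5
i=16 t=17 v=6: → [16,20); WM=19
i=17 t=22 v=8: → [20,24); WM=19
i=18 t=18 v=6: → [16,20); WM=19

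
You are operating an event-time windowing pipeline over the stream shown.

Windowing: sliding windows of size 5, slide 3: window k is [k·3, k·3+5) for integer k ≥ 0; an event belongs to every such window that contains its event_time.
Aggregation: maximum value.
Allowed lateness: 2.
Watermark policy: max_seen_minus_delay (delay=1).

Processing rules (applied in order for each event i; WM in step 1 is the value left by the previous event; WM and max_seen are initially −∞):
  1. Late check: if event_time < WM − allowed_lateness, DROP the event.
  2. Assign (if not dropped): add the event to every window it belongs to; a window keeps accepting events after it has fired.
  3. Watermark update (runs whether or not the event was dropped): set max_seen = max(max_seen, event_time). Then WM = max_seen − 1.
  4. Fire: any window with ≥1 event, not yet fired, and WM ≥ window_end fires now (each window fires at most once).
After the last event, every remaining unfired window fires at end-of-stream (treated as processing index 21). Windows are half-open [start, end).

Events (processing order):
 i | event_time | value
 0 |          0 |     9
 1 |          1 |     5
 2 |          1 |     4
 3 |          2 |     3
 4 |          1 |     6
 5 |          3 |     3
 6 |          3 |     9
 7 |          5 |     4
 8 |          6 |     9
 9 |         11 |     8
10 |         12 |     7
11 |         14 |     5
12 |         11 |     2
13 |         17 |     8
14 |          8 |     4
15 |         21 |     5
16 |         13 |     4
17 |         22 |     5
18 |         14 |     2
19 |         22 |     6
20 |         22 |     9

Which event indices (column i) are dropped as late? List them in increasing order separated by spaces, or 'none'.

14 16 18

i=0 t=0 v=9: → [0,5); WM=-1
i=1 t=1 v=5: → [0,5); WM=0
i=2 t=1 v=4: → [0,5); WM=0
i=3 t=2 v=3: → [0,5); WM=1
i=4 t=1 v=6: → [0,5); WM=1
i=5 t=3 v=3: → [3,8),[0,5); WM=2
i=6 t=3 v=9: → [3,8),[0,5); WM=2
i=7 t=5 v=4: → [3,8); WM=4
i=8 t=6 v=9: → [6,11),[3,8); WM=5; [0,5) fires=9
i=9 t=11 v=8: → [9,14); WM=10; [3,8) fires=9
i=10 t=12 v=7: → [12,17),[9,14); WM=11; [6,11) fires=9
i=11 t=14 v=5: → [12,17); WM=13
i=12 t=11 v=2: → [9,14); WM=13
i=13 t=17 v=8: → [15,20); WM=16; [9,14) fires=8
i=14 t=8 v=4: DROP (t<16-2); WM=16
i=15 t=21 v=5: → [21,26),[18,23); WM=20; [12,17) fires=7 [15,20) fires=8
i=16 t=13 v=4: DROP (t<20-2); WM=20
i=17 t=22 v=5: → [21,26),[18,23); WM=21
i=18 t=14 v=2: DROP (t<21-2); WM=21
i=19 t=22 v=6: → [21,26),[18,23); WM=21
i=20 t=22 v=9: → [21,26),[18,23); WM=21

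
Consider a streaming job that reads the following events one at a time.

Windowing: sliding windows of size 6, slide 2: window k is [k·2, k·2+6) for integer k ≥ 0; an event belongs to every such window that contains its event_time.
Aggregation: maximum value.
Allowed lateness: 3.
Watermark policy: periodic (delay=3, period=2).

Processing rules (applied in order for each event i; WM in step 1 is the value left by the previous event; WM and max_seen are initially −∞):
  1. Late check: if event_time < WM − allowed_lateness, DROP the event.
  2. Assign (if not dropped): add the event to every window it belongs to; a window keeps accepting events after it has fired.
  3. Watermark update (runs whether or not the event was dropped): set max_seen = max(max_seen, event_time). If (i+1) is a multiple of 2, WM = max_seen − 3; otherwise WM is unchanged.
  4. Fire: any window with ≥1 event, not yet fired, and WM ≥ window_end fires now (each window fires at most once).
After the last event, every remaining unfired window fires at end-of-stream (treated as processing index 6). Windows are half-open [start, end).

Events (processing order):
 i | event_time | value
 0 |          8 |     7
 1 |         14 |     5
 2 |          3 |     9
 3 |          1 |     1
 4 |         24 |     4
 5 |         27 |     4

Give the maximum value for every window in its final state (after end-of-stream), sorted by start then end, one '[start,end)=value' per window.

i=0 t=8 v=7: → [8,14),[6,12),[4,10); WM=−∞
i=1 t=14 v=5: → [14,20),[12,18),[10,16); WM=11; [4,10) fires=7
i=2 t=3 v=9: DROP (t<11-3); WM=11
i=3 t=1 v=1: DROP (t<11-3); WM=11
i=4 t=24 v=4: → [24,30),[22,28),[20,26); WM=11
i=5 t=27 v=4: → [26,32),[24,30),[22,28); WM=24; [6,12) fires=7 [8,14) fires=7 [10,16) fires=5 [12,18) fires=5 [14,20) fires=5

[4,10)=7 [6,12)=7 [8,14)=7 [10,16)=5 [12,18)=5 [14,20)=5 [20,26)=4 [22,28)=4 [24,30)=4 [26,32)=4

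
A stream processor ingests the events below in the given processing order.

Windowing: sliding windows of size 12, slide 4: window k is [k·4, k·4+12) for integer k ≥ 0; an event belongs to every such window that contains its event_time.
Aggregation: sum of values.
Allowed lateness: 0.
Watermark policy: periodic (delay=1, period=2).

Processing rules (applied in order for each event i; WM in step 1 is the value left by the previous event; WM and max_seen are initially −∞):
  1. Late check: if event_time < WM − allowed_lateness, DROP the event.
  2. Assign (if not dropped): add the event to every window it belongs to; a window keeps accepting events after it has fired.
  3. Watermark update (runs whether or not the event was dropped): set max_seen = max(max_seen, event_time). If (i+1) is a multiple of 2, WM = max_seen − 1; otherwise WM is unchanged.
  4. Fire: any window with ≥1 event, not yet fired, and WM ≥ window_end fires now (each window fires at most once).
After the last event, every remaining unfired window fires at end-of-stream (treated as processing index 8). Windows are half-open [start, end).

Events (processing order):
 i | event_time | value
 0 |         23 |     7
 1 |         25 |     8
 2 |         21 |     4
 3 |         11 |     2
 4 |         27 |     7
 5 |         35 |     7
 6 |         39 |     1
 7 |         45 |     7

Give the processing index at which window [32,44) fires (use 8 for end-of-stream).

7

i=0 t=23 v=7: → [20,32),[16,28),[12,24); WM=−∞
i=1 t=25 v=8: → [24,36),[20,32),[16,28); WM=24; [12,24) fires=7
i=2 t=21 v=4: DROP (t<24-0); WM=24
i=3 t=11 v=2: DROP (t<24-0); WM=24
i=4 t=27 v=7: → [24,36),[20,32),[16,28); WM=24
i=5 t=35 v=7: → [32,44),[28,40),[24,36); WM=34; [16,28) fires=22 [20,32) fires=22
i=6 t=39 v=1: → [36,48),[32,44),[28,40); WM=34
i=7 t=45 v=7: → [44,56),[40,52),[36,48); WM=44; [24,36) fires=22 [28,40) fires=8 [32,44) fires=8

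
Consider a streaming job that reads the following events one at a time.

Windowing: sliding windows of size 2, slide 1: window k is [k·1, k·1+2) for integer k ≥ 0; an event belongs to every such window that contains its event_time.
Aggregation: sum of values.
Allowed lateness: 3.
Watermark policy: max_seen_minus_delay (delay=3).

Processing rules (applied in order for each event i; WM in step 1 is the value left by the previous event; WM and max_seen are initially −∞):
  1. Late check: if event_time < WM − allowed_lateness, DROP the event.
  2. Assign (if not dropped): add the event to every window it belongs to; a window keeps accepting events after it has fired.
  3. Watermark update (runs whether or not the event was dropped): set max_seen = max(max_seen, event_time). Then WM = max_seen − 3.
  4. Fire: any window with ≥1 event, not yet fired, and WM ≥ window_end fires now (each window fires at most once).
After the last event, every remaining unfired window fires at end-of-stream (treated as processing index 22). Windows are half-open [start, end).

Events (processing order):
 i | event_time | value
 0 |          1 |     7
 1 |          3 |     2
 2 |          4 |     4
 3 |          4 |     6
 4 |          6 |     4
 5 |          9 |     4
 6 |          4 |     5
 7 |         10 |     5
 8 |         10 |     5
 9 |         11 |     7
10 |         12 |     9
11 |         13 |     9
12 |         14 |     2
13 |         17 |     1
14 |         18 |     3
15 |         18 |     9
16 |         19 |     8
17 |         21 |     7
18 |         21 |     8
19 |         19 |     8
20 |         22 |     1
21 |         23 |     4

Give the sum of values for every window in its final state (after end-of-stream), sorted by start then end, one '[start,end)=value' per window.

i=0 t=1 v=7: → [1,3),[0,2); WM=-2
i=1 t=3 v=2: → [3,5),[2,4); WM=0
i=2 t=4 v=4: → [4,6),[3,5); WM=1
i=3 t=4 v=6: → [4,6),[3,5); WM=1
i=4 t=6 v=4: → [6,8),[5,7); WM=3; [0,2) fires=7 [1,3) fires=7
i=5 t=9 v=4: → [9,11),[8,10); WM=6; [2,4) fires=2 [3,5) fires=12 [4,6) fires=10
i=6 t=4 v=5: → [4,6),[3,5); WM=6
i=7 t=10 v=5: → [10,12),[9,11); WM=7; [5,7) fires=4
i=8 t=10 v=5: → [10,12),[9,11); WM=7
i=9 t=11 v=7: → [11,13),[10,12); WM=8; [6,8) fires=4
i=10 t=12 v=9: → [12,14),[11,13); WM=9
i=11 t=13 v=9: → [13,15),[12,14); WM=10; [8,10) fires=4
i=12 t=14 v=2: → [14,16),[13,15); WM=11; [9,11) fires=14
i=13 t=17 v=1: → [17,19),[16,18); WM=14; [10,12) fires=17 [11,13) fires=16 [12,14) fires=18
i=14 t=18 v=3: → [18,20),[17,19); WM=15; [13,15) fires=11
i=15 t=18 v=9: → [18,20),[17,19); WM=15
i=16 t=19 v=8: → [19,21),[18,20); WM=16; [14,16) fires=2
i=17 t=21 v=7: → [21,23),[20,22); WM=18; [16,18) fires=1
i=18 t=21 v=8: → [21,23),[20,22); WM=18
i=19 t=19 v=8: → [19,21),[18,20); WM=18
i=20 t=22 v=1: → [22,24),[21,23); WM=19; [17,19) fires=13
i=21 t=23 v=4: → [23,25),[22,24); WM=20; [18,20) fires=28

[0,2)=7 [1,3)=7 [2,4)=2 [3,5)=17 [4,6)=15 [5,7)=4 [6,8)=4 [8,10)=4 [9,11)=14 [10,12)=17 [11,13)=16 [12,14)=18 [13,15)=11 [14,16)=2 [16,18)=1 [17,19)=13 [18,20)=28 [19,21)=16 [20,22)=15 [21,23)=16 [22,24)=5 [23,25)=4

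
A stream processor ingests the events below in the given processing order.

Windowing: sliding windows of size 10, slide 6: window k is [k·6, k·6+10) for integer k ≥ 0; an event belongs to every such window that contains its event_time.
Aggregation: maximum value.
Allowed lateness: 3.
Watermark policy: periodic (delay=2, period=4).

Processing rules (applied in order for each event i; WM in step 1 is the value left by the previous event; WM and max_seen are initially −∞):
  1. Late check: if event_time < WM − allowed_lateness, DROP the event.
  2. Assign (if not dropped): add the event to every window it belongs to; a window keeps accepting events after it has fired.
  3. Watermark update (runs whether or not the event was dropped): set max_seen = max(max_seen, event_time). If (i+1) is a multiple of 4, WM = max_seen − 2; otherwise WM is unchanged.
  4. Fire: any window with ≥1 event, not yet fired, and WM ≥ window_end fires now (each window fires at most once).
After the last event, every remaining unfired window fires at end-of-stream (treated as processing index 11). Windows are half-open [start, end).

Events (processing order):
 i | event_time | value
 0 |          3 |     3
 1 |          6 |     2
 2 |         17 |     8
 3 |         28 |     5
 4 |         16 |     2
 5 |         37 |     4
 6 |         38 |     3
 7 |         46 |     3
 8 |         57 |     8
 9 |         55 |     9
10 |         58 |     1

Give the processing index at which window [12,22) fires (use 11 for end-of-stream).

3

i=0 t=3 v=3: → [0,10); WM=−∞
i=1 t=6 v=2: → [6,16),[0,10); WM=−∞
i=2 t=17 v=8: → [12,22); WM=−∞
i=3 t=28 v=5: → [24,34); WM=26; [0,10) fires=3 [6,16) fires=2 [12,22) fires=8
i=4 t=16 v=2: DROP (t<26-3); WM=26
i=5 t=37 v=4: → [36,46),[30,40); WM=26
i=6 t=38 v=3: → [36,46),[30,40); WM=26
i=7 t=46 v=3: → [42,52); WM=44; [24,34) fires=5 [30,40) fires=4
i=8 t=57 v=8: → [54,64),[48,58); WM=44
i=9 t=55 v=9: → [54,64),[48,58); WM=44
i=10 t=58 v=1: → [54,64); WM=44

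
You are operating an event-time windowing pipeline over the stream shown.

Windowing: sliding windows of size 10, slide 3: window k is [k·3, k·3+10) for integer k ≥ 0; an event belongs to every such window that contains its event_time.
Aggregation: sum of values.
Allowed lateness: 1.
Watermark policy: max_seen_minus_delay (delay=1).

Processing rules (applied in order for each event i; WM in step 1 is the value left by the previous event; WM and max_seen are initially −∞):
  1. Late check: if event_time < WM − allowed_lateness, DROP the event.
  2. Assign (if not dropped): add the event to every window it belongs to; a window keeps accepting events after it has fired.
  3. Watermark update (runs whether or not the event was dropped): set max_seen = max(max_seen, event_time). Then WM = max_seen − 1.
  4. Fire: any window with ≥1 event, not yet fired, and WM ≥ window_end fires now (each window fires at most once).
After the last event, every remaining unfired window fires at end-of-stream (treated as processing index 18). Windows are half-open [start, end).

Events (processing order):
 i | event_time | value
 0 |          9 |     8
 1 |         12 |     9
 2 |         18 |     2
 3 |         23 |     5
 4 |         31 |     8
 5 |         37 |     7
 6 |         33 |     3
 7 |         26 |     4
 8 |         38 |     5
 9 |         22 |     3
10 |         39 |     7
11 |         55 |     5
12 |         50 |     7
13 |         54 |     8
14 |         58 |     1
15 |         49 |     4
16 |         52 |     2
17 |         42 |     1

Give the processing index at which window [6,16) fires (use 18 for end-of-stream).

2

i=0 t=9 v=8: → [9,19),[6,16),[3,13),[0,10); WM=8
i=1 t=12 v=9: → [12,22),[9,19),[6,16),[3,13); WM=11; [0,10) fires=8
i=2 t=18 v=2: → [18,28),[15,25),[12,22),[9,19); WM=17; [3,13) fires=17 [6,16) fires=17
i=3 t=23 v=5: → [21,31),[18,28),[15,25); WM=22; [9,19) fires=19 [12,22) fires=11
i=4 t=31 v=8: → [30,40),[27,37),[24,34); WM=30; [15,25) fires=7 [18,28) fires=7
i=5 t=37 v=7: → [36,46),[33,43),[30,40); WM=36; [21,31) fires=5 [24,34) fires=8
i=6 t=33 v=3: DROP (t<36-1); WM=36
i=7 t=26 v=4: DROP (t<36-1); WM=36
i=8 t=38 v=5: → [36,46),[33,43),[30,40); WM=37; [27,37) fires=8
i=9 t=22 v=3: DROP (t<37-1); WM=37
i=10 t=39 v=7: → [39,49),[36,46),[33,43),[30,40); WM=38
i=11 t=55 v=5: → [54,64),[51,61),[48,58); WM=54; [30,40) fires=27 [33,43) fires=19 [36,46) fires=19 [39,49) fires=7
i=12 t=50 v=7: DROP (t<54-1); WM=54
i=13 t=54 v=8: → [54,64),[51,61),[48,58),[45,55); WM=54
i=14 t=58 v=1: → [57,67),[54,64),[51,61); WM=57; [45,55) fires=8
i=15 t=49 v=4: DROP (t<57-1); WM=57
i=16 t=52 v=2: DROP (t<57-1); WM=57
i=17 t=42 v=1: DROP (t<57-1); WM=57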